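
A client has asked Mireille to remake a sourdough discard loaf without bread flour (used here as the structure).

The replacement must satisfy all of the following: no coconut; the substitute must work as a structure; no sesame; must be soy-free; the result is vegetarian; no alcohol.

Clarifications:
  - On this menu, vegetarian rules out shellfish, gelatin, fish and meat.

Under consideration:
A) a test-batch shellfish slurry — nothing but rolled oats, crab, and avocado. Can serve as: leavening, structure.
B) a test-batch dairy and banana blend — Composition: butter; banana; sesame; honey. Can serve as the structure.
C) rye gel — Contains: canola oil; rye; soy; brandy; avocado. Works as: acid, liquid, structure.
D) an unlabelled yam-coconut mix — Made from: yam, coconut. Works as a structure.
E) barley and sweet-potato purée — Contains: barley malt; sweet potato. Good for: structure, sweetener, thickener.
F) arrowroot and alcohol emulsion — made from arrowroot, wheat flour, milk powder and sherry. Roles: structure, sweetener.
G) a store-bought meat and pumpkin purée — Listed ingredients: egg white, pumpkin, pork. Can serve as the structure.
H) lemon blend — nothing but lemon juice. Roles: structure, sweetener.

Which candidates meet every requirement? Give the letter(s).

A: has crab, so not vegetarian — out
B: has sesame, so not sesame-free — out
C: has soy, so not soy-free; has brandy, so not alcohol-free — no
D: has coconut, so not coconut-free — out
E: vegetarian, no alcohol — OK
F: has sherry, so not alcohol-free — reject
G: has pork, so not vegetarian — no
H: no alcohol, no sesame — OK

E, H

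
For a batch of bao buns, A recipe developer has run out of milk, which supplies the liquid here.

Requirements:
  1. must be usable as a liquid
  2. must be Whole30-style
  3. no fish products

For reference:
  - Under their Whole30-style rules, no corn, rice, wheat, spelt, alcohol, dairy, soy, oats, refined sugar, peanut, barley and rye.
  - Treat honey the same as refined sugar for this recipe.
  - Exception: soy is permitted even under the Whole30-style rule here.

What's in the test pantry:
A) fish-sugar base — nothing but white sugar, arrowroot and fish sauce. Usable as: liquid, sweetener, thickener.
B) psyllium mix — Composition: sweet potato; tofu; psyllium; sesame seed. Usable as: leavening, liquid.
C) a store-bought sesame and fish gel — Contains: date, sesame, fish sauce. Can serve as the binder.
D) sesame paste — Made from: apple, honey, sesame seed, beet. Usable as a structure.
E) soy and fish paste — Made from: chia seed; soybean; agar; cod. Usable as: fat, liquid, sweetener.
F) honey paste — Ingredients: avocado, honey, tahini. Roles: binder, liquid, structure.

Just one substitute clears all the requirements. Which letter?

A: has white sugar, so not Whole30-style; has fish sauce, so not fish-free — reject
B: soy is permitted under the Whole30-style carve-out; nothing else excluded — keep
C: not usable as a liquid; has fish sauce, so not fish-free — out
D: not usable as a liquid; has honey, so not Whole30-style — reject
E: has cod, so not fish-free — out
F: has honey, so not Whole30-style — no

B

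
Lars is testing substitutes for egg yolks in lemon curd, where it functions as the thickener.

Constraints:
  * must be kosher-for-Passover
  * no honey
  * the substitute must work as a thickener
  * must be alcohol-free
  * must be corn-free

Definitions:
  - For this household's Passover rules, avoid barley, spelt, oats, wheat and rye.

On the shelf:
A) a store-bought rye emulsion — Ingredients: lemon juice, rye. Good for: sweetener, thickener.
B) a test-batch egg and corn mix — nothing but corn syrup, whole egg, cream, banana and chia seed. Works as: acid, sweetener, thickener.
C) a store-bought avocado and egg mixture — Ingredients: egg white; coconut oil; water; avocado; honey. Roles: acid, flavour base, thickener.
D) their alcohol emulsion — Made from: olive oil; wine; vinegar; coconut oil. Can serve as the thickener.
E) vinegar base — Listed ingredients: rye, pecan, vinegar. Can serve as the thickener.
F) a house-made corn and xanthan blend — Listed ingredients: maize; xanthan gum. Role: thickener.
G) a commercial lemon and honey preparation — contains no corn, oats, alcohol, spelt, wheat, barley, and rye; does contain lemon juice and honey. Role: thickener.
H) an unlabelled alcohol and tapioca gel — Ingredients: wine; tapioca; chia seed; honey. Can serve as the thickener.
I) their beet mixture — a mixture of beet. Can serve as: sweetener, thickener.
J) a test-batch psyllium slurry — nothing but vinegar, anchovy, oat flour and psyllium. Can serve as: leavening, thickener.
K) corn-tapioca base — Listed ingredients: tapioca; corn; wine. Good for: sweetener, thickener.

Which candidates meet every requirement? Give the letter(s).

A: has rye, so not kosher-for-Passover — reject
B: has corn syrup, so not corn-free — no
C: has honey, so not honey-free — reject
D: has wine, so not alcohol-free — no
E: has rye, so not kosher-for-Passover — reject
F: has maize, so not corn-free — no
G: has honey, so not honey-free — no
H: has honey, so not honey-free; has wine, so not alcohol-free — out
I: no alcohol, no honey — valid
J: has oat flour, so not kosher-for-Passover — out
K: has corn, so not corn-free; has wine, so not alcohol-free — reject

I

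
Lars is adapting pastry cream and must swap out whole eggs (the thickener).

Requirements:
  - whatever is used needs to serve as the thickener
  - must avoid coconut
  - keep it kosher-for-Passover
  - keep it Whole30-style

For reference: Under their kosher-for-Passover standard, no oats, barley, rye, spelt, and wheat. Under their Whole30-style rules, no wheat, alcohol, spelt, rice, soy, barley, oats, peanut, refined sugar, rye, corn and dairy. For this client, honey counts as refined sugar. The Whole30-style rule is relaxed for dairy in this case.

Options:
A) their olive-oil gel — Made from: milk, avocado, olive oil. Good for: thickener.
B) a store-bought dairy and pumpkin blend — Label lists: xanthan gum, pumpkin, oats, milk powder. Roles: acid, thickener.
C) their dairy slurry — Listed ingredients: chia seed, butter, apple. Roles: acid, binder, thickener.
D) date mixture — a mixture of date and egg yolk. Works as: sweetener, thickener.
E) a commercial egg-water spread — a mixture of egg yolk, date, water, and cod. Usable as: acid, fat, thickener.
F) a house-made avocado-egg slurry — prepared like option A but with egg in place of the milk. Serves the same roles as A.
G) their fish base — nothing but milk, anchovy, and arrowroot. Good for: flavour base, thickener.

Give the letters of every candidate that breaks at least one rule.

A: dairy is permitted under the Whole30-style carve-out; nothing else excluded — valid
B: has oats, so not kosher-for-Passover; has oats, so not Whole30-style — reject
C: dairy is permitted under the Whole30-style carve-out; nothing else excluded — OK
D: only egg yolk and date; none excluded — keep
E: all constraints satisfied — keep
F: only egg, olive oil, and avocado; none excluded — keep
G: dairy is permitted under the Whole30-style carve-out; nothing else excluded — keep

B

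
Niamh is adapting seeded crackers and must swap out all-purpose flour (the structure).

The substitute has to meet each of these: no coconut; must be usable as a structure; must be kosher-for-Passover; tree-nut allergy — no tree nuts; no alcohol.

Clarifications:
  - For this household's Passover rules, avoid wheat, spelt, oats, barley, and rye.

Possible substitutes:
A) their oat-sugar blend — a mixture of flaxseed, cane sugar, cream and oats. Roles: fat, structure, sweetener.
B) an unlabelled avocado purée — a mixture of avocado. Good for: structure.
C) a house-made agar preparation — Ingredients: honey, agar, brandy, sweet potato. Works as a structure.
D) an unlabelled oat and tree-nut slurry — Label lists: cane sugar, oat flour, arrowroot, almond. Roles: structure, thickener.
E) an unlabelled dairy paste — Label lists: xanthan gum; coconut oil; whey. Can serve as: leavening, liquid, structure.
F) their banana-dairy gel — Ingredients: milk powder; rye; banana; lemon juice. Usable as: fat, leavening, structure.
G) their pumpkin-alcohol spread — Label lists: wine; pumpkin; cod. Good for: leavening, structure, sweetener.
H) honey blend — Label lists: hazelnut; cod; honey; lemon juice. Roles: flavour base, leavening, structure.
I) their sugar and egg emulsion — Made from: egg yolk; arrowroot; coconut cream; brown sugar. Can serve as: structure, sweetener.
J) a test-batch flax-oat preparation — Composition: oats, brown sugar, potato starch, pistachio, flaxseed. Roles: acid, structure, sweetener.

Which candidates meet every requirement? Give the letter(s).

B

A: has oats, so not kosher-for-Passover — out
B: no alcohol, no coconut — valid
C: has brandy, so not alcohol-free — reject
D: has oat flour, so not kosher-for-Passover; has almond, so not tree-nut-free — no
E: has coconut oil, so not coconut-free — out
F: has rye, so not kosher-for-Passover — reject
G: has wine, so not alcohol-free — reject
H: has hazelnut, so not tree-nut-free — reject
I: has coconut cream, so not coconut-free — reject
J: has oats, so not kosher-for-Passover; has pistachio, so not tree-nut-free — reject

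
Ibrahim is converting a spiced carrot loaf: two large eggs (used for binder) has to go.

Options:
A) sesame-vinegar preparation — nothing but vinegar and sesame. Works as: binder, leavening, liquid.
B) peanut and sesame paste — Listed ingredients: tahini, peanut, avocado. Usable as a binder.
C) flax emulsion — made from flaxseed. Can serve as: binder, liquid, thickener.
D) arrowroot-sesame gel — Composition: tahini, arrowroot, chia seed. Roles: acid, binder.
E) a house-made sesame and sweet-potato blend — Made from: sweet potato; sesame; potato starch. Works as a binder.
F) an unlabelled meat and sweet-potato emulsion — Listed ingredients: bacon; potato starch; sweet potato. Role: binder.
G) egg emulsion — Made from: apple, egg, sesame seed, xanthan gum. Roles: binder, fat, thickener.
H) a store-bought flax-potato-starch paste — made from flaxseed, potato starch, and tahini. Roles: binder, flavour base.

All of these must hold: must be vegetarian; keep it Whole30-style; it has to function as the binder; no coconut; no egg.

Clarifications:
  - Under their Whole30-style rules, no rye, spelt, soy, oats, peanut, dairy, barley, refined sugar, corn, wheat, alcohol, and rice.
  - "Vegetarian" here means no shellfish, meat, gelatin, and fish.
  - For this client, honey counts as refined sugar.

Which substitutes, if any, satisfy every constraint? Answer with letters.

A: nothing on the exclusion list — valid
B: has peanut, so not Whole30-style — out
C: no coconut, Whole30-style — OK
D: every rule checks out — valid
E: only sesame, potato starch, and sweet potato; none excluded — valid
F: has bacon, so not vegetarian — no
G: has egg, so not egg-free — out
H: only tahini, potato starch, and flaxseed; none excluded — keep

A, C, D, E, H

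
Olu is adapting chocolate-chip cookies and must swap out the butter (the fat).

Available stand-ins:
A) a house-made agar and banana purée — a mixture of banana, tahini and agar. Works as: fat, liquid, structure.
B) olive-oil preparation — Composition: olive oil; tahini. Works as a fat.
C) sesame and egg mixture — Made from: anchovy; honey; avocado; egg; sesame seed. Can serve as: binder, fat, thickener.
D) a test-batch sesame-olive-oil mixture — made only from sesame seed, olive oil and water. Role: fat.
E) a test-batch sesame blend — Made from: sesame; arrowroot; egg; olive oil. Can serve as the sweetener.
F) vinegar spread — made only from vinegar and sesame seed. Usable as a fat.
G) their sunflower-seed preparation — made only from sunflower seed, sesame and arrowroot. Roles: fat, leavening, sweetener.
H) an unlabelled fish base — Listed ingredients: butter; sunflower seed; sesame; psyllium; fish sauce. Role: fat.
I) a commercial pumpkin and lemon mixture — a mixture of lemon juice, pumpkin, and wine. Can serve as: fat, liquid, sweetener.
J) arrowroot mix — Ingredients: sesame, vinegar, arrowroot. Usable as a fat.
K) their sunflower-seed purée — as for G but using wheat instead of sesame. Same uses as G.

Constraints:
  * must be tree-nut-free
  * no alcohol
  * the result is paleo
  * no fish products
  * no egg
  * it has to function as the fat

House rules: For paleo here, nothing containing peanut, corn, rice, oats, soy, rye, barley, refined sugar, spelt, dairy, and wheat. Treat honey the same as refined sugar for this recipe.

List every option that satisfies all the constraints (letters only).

A: works as a fat, no tree nuts, no alcohol — valid
B: nothing on the exclusion list — valid
C: has honey, so not paleo; has egg, so not egg-free (and 1 more) — no
D: only sesame seed, water and olive oil; none excluded — OK
E: not usable as a fat; has egg, so not egg-free — reject
F: nothing on the exclusion list — OK
G: works as a fat, no tree nuts, no fish — OK
H: has butter, so not paleo; has fish sauce, so not fish-free — reject
I: has wine, so not alcohol-free — reject
J: no fish, no alcohol — valid
K: has wheat, so not paleo — out

A, B, D, F, G, J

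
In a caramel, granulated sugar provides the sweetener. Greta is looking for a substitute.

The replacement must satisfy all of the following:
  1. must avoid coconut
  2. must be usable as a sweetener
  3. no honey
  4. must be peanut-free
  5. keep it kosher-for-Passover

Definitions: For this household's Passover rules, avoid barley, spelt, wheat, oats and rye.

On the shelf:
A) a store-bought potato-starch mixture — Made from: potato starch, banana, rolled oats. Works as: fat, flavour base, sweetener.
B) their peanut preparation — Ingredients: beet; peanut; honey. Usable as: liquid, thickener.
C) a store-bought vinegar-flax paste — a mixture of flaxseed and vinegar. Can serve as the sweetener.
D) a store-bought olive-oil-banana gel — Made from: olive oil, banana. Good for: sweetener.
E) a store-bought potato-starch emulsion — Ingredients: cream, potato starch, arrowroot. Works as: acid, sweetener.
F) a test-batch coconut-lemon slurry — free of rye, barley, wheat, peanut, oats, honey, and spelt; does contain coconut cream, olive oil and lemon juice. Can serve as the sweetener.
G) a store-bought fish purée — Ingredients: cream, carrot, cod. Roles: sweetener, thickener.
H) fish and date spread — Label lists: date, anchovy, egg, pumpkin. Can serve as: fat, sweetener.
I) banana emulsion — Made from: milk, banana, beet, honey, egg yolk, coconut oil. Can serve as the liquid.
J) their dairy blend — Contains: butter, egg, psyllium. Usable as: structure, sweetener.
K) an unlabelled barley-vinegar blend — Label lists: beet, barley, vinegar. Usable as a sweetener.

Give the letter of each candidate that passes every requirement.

C, D, E, G, H, J

A: has rolled oats, so not kosher-for-Passover — no
B: not usable as a sweetener; has peanut, so not peanut-free (and 1 more) — no
C: no honey, kosher-for-Passover — valid
D: no honey, kosher-for-Passover — keep
E: only cream, arrowroot and potato starch; none excluded — valid
F: has coconut cream, so not coconut-free — out
G: only cream, cod, and carrot; none excluded — OK
H: kosher-for-Passover, no honey — OK
I: not usable as a sweetener; has coconut oil, so not coconut-free (and 1 more) — no
J: works as a sweetener, no peanut, kosher-for-Passover — OK
K: has barley, so not kosher-for-Passover — reject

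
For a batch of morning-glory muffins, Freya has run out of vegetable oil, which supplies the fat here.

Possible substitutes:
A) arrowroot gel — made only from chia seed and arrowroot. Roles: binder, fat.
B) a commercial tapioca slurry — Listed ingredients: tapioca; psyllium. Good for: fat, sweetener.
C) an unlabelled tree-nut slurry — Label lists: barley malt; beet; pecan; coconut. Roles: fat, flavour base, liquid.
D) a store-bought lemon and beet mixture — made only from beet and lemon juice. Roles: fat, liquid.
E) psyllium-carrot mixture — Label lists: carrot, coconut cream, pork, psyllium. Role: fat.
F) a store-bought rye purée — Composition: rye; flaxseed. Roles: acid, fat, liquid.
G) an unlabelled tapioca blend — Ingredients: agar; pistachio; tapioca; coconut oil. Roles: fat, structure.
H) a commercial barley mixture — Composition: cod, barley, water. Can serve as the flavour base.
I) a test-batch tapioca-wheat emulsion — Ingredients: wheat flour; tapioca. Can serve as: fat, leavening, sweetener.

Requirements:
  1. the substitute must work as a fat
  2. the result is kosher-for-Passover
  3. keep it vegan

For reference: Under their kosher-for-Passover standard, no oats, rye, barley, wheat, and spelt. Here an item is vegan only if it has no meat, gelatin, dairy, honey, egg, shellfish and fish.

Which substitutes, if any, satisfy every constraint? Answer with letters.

A, B, D, G

A: works as a fat, kosher-for-Passover, vegan — valid
B: kosher-for-Passover, vegan — keep
C: has barley malt, so not kosher-for-Passover — reject
D: only beet and lemon juice; none excluded — OK
E: has pork, so not vegan — out
F: has rye, so not kosher-for-Passover — no
G: kosher-for-Passover, vegan — OK
H: not usable as a fat; has barley, so not kosher-for-Passover (and 1 more) — out
I: has wheat flour, so not kosher-for-Passover — no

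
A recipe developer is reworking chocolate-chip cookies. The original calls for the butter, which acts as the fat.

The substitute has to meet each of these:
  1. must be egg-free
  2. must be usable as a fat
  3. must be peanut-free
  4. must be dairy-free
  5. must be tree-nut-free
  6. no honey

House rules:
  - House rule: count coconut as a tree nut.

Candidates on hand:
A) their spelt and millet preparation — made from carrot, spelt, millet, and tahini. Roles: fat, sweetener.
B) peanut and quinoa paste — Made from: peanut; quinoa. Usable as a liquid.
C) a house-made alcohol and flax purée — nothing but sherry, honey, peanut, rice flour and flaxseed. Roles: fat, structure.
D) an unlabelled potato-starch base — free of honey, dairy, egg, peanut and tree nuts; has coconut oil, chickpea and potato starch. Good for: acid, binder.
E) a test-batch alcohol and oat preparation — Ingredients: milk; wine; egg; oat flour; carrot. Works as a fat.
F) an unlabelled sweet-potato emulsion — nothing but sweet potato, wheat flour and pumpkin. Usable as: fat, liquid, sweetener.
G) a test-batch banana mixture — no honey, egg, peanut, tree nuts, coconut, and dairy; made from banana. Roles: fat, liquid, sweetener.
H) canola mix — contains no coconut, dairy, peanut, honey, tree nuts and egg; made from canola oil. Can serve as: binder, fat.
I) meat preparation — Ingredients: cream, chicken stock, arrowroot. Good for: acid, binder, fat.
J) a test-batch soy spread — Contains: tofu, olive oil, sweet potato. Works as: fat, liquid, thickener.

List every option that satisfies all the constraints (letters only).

A: nothing on the exclusion list — keep
B: not usable as a fat; has peanut, so not peanut-free — out
C: has peanut, so not peanut-free; has honey, so not honey-free — out
D: not usable as a fat; has coconut oil, so not tree-nut-free — reject
E: has egg, so not egg-free; has milk, so not dairy-free — no
F: all constraints satisfied — keep
G: works as a fat, no egg, tree-nut-free — valid
H: no honey, no peanut — keep
I: has cream, so not dairy-free — reject
J: works as a fat, no peanut, no dairy — valid

A, F, G, H, J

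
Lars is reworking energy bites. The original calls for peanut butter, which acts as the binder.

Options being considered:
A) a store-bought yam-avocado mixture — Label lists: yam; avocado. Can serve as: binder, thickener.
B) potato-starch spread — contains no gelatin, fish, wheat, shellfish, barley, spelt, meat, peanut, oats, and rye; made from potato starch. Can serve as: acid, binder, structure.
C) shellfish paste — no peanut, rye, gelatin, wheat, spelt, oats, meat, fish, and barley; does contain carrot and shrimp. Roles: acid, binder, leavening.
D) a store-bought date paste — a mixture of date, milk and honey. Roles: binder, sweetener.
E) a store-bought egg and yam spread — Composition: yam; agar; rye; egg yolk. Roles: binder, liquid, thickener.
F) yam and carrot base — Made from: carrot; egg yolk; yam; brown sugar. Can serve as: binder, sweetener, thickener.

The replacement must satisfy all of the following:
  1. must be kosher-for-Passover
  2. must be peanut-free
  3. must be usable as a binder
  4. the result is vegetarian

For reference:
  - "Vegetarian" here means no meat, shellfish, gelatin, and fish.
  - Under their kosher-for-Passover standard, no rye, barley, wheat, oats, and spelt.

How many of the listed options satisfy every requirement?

A: kosher-for-Passover, vegetarian — valid
B: kosher-for-Passover, no peanut — valid
C: has shrimp, so not vegetarian — no
D: only milk, honey, and date; none excluded — valid
E: has rye, so not kosher-for-Passover — out
F: works as a binder, vegetarian, no peanut — keep

4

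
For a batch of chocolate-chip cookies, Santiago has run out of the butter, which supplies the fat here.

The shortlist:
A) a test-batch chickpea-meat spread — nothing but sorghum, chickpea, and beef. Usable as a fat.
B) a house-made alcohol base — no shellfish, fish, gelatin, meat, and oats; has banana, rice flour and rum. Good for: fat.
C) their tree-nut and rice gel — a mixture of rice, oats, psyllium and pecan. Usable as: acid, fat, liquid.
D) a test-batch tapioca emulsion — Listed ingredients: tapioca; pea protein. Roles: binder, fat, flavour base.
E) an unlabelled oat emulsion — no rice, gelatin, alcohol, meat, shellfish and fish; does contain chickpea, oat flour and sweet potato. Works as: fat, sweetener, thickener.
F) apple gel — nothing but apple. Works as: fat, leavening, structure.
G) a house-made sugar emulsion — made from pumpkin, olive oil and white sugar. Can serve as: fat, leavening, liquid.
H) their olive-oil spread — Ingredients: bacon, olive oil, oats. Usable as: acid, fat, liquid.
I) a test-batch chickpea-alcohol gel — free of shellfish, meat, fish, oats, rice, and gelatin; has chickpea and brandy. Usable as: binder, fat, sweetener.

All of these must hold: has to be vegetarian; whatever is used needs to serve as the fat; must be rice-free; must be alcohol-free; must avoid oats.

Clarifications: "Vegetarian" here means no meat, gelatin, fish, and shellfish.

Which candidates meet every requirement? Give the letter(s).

A: has beef, so not vegetarian — reject
B: has rum, so not alcohol-free; has rice flour, so not rice-free — no
C: has rice, so not rice-free; has oats, so not oat-free — out
D: only tapioca and pea protein; none excluded — keep
E: has oat flour, so not oat-free — out
F: works as a fat, vegetarian, no rice — keep
G: works as a fat, no alcohol, no rice — OK
H: has bacon, so not vegetarian; has oats, so not oat-free — reject
I: has brandy, so not alcohol-free — reject

D, F, G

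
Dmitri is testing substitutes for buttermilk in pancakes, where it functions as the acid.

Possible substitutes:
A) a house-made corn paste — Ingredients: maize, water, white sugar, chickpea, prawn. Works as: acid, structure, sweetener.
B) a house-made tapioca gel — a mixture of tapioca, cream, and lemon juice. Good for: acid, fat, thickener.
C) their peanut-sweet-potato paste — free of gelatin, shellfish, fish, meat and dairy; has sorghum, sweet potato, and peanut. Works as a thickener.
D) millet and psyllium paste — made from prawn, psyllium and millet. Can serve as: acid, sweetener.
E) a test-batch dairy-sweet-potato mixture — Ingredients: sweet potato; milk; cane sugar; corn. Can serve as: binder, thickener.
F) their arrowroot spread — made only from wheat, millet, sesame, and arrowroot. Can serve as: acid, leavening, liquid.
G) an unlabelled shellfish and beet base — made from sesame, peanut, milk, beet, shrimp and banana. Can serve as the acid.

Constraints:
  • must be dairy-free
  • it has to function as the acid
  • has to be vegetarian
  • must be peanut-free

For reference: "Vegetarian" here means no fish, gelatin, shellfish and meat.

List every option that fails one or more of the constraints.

A: has prawn, so not vegetarian — no
B: has cream, so not dairy-free — out
C: not usable as an acid; has peanut, so not peanut-free — out
D: has prawn, so not vegetarian — out
E: not usable as an acid; has milk, so not dairy-free — out
F: sesame and wheat etc. — none of it excluded — OK
G: has shrimp, so not vegetarian; has milk, so not dairy-free (and 1 more) — out

A, B, C, D, E, G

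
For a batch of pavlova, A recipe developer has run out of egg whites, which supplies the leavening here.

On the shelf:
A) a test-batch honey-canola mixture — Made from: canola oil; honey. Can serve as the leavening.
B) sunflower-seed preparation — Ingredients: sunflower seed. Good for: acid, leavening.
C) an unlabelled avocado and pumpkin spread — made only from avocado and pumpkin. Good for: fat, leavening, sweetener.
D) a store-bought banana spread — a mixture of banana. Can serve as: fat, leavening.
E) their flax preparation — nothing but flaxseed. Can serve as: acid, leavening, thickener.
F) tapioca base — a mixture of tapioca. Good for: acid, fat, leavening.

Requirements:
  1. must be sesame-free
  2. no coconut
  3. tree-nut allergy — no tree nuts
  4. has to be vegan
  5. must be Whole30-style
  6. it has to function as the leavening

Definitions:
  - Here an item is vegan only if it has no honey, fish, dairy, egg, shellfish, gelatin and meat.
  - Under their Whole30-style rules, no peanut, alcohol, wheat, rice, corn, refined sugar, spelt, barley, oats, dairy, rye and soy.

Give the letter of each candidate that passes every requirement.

A: has honey, so not vegan — reject
B: nothing on the exclusion list — keep
C: only pumpkin and avocado; none excluded — OK
D: only banana; none excluded — OK
E: only flaxseed; none excluded — valid
F: works as a leavening, no coconut, no tree nuts — keep

B, C, D, E, F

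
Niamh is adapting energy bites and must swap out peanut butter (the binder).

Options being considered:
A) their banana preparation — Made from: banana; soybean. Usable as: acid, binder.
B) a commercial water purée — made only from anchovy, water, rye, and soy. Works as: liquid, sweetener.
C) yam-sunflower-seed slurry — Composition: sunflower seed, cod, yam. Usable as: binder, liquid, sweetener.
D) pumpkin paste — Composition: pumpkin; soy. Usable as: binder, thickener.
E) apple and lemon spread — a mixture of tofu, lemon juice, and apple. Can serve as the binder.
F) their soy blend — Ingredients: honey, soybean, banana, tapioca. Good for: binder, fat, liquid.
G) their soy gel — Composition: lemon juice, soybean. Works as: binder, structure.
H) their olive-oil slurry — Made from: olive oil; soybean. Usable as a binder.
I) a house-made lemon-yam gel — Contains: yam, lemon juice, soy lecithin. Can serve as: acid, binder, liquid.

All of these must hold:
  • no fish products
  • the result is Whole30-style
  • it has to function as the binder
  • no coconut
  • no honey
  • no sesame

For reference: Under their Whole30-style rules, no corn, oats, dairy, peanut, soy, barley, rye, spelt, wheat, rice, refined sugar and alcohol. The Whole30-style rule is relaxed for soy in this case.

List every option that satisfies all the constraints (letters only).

A, D, E, G, H, I

A: soy is permitted under the Whole30-style carve-out; nothing else excluded — OK
B: not usable as a binder; has rye, so not Whole30-style (and 1 more) — out
C: has cod, so not fish-free — reject
D: soy is permitted under the Whole30-style carve-out; nothing else excluded — keep
E: soy is permitted under the Whole30-style carve-out; nothing else excluded — keep
F: has honey, so not honey-free — no
G: soy is permitted under the Whole30-style carve-out; nothing else excluded — keep
H: soy is permitted under the Whole30-style carve-out; nothing else excluded — keep
I: soy is permitted under the Whole30-style carve-out; nothing else excluded — OK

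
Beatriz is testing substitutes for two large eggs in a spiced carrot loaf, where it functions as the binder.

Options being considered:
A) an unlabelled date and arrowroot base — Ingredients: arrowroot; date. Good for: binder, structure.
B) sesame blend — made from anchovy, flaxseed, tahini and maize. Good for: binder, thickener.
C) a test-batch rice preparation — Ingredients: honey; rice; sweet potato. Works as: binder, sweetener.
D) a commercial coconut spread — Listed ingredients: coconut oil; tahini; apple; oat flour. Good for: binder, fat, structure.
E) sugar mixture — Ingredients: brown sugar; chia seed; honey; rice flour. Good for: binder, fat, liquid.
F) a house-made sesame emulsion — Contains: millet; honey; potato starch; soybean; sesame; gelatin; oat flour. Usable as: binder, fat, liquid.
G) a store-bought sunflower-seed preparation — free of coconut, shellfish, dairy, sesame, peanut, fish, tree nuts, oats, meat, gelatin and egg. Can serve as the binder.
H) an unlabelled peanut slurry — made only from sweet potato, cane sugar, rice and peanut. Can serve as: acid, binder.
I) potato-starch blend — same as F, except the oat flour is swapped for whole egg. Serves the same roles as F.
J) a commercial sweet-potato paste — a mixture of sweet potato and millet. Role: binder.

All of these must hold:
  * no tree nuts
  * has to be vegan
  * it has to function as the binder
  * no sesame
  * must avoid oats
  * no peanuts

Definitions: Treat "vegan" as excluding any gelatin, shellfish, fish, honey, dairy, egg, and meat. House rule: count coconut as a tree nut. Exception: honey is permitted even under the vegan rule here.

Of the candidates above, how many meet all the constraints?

A: vegan, no peanut — keep
B: has anchovy, so not vegan; has tahini, so not sesame-free — reject
C: honey is permitted under the vegan carve-out; nothing else excluded — valid
D: has coconut oil, so not tree-nut-free; has tahini, so not sesame-free (and 1 more) — no
E: honey is permitted under the vegan carve-out; nothing else excluded — keep
F: has gelatin, so not vegan; has sesame, so not sesame-free (and 1 more) — out
G: nothing on the exclusion list — valid
H: has peanut, so not peanut-free — no
I: has whole egg, so not vegan; has sesame, so not sesame-free — out
J: nothing on the exclusion list — valid

5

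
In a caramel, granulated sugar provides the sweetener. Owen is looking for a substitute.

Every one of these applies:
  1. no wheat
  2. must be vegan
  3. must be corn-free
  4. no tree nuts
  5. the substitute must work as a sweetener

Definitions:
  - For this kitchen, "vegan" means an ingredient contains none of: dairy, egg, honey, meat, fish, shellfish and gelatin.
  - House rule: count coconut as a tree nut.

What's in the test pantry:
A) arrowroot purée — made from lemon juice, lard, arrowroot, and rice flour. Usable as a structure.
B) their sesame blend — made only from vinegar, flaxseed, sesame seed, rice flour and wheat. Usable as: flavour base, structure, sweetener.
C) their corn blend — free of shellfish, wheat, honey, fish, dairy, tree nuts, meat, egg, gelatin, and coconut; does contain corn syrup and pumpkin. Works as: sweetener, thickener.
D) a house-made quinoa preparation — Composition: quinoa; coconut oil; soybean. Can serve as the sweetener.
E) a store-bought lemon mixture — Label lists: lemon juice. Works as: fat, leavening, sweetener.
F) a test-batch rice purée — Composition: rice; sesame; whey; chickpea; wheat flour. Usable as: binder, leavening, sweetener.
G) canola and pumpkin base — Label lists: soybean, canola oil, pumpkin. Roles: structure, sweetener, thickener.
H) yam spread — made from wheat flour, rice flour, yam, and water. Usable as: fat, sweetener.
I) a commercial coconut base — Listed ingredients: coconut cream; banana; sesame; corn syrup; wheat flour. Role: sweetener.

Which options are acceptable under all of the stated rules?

E, G

A: not usable as a sweetener; has lard, so not vegan — reject
B: has wheat, so not wheat-free — out
C: has corn syrup, so not corn-free — reject
D: has coconut oil, so not tree-nut-free — reject
E: only lemon juice; none excluded — keep
F: has whey, so not vegan; has wheat flour, so not wheat-free — no
G: every rule checks out — OK
H: has wheat flour, so not wheat-free — out
I: has wheat flour, so not wheat-free; has corn syrup, so not corn-free (and 1 more) — no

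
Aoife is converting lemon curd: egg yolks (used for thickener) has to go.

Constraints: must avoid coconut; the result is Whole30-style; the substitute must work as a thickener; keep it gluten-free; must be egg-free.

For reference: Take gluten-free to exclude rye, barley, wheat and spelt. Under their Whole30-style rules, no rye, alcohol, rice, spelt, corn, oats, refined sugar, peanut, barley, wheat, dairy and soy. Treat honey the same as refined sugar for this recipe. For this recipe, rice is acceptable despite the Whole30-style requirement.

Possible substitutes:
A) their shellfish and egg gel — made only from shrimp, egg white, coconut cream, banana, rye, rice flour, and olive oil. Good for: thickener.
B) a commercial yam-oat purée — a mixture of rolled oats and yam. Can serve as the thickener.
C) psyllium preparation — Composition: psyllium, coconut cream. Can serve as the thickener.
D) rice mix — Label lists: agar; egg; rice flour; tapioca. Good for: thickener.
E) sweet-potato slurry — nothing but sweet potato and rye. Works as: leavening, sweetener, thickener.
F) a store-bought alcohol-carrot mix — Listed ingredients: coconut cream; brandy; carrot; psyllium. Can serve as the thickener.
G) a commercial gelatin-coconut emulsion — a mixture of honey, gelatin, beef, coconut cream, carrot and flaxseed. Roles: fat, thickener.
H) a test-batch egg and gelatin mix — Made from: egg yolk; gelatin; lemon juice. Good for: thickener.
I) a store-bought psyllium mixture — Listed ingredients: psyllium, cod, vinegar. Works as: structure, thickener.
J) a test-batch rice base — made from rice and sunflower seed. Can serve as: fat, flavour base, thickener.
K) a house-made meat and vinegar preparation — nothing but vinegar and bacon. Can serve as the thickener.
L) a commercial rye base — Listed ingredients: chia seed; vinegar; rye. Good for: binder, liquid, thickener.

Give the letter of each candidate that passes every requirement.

A: has rye, so not gluten-free; has rye, so not Whole30-style (and 2 more) — out
B: has rolled oats, so not Whole30-style — no
C: has coconut cream, so not coconut-free — reject
D: has egg, so not egg-free — reject
E: has rye, so not gluten-free; has rye, so not Whole30-style — out
F: has brandy, so not Whole30-style; has coconut cream, so not coconut-free — reject
G: has honey, so not Whole30-style; has coconut cream, so not coconut-free — reject
H: has egg yolk, so not egg-free — no
I: only cod, vinegar, and psyllium; none excluded — OK
J: rice is permitted under the Whole30-style carve-out; nothing else excluded — OK
K: only bacon and vinegar; none excluded — valid
L: has rye, so not gluten-free; has rye, so not Whole30-style — out

I, J, K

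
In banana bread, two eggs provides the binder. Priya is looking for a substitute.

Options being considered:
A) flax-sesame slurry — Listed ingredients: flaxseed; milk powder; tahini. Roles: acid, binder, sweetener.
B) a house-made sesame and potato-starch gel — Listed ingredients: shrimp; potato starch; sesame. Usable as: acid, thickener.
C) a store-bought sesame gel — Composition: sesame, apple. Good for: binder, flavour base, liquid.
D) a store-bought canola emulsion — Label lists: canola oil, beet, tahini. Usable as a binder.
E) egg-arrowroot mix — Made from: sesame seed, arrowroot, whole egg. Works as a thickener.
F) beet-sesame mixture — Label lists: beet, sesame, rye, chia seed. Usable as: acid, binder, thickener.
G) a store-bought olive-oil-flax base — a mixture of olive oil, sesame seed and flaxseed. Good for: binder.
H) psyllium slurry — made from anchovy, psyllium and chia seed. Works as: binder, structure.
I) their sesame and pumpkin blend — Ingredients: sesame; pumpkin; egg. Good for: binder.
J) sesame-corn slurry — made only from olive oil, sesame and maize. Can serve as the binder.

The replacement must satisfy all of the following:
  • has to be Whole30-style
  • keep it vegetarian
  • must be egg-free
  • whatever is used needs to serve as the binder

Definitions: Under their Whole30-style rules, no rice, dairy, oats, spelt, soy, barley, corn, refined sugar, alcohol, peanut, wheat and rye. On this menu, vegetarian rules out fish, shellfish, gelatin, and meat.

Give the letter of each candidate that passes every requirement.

A: has milk powder, so not Whole30-style — out
B: not usable as a binder; has shrimp, so not vegetarian — no
C: only sesame and apple; none excluded — keep
D: nothing on the exclusion list — keep
E: not usable as a binder; has whole egg, so not egg-free — reject
F: has rye, so not Whole30-style — no
G: all constraints satisfied — keep
H: has anchovy, so not vegetarian — reject
I: has egg, so not egg-free — reject
J: has maize, so not Whole30-style — out

C, D, G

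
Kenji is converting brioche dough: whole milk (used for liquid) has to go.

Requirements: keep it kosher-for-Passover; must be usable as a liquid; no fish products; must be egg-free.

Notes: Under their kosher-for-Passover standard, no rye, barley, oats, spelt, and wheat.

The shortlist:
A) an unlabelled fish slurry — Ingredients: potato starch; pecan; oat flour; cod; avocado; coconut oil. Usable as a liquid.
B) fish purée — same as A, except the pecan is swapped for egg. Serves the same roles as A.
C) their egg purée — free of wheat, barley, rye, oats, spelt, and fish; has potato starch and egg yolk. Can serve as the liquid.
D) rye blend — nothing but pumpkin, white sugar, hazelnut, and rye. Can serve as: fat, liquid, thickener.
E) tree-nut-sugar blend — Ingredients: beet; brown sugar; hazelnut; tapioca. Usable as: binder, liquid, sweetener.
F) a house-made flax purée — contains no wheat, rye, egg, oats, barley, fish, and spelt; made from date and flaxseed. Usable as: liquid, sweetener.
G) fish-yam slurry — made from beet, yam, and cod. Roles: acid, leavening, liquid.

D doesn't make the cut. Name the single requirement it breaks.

kosher-for-Passover

usable as a liquid: satisfied
kosher-for-Passover: has rye — fails
fish-free: satisfied
egg-free: satisfied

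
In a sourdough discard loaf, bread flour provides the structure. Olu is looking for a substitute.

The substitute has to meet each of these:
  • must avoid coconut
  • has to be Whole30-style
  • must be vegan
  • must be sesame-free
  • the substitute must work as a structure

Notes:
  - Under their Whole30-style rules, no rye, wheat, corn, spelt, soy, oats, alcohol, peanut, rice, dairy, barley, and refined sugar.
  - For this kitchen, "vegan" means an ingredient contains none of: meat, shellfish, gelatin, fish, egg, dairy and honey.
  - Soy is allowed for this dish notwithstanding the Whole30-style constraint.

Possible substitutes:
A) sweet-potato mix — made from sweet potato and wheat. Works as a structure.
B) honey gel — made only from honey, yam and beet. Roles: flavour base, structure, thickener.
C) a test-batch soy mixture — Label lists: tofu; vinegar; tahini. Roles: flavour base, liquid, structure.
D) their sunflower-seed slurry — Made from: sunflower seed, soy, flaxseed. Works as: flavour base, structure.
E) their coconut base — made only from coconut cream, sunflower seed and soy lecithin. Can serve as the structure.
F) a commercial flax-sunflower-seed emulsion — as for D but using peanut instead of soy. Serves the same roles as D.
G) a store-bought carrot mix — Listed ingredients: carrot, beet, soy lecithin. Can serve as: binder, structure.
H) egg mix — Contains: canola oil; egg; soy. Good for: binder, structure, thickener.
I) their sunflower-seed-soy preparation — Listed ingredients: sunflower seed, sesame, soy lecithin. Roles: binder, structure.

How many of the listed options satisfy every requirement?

A: has wheat, so not Whole30-style — no
B: has honey, so not vegan — out
C: has tahini, so not sesame-free — no
D: soy is permitted under the Whole30-style carve-out; nothing else excluded — valid
E: has coconut cream, so not coconut-free — no
F: has peanut, so not Whole30-style — no
G: soy is permitted under the Whole30-style carve-out; nothing else excluded — valid
H: has egg, so not vegan — no
I: has sesame, so not sesame-free — reject

2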